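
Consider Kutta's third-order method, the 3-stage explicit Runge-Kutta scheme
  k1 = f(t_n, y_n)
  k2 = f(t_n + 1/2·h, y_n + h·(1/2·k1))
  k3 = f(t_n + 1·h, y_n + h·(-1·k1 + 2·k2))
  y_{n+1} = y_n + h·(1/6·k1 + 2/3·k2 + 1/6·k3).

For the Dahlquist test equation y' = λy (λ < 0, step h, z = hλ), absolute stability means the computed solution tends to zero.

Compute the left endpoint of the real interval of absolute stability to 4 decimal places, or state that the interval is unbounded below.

z* = -2.5127.

On y'=λy, z=hλ:
  order 3, 3-stage ⇒ R(z)=1+z+z^2/2+z^3/6
  (e.g. R(-1.5)=0.06250, |R|=0.06250)

Boundary: |R(x)|=1, x<0.
x=-1.5: |R|=0.0625
|R(-2.22)|=0.5793 |R(-1.94)|=0.2751 |R(-1.86)|=0.2027
Bisect:
  x_lo=-2.8456 |R|=1.6373  x_hi=-0.2190 |R|=0.8033
  mid=-1.53230 |R|=0.04204 →hi
  mid=-2.18897 |R|=0.54128 →hi
  mid=-2.51730 |R|=1.00751 →lo
  mid=-2.35314 |R|=0.75616 →hi
  mid=-2.43522 |R|=0.87700 →hi
  mid=-2.47626 |R|=0.94101 →hi
  mid=-2.49678 |R|=0.97394 →hi
  mid=-2.50704 |R|=0.99065 →hi
  ...
  [-2.51281,-2.51265] ⇒ x*=-2.5127
Stable set (-2.5127, 0).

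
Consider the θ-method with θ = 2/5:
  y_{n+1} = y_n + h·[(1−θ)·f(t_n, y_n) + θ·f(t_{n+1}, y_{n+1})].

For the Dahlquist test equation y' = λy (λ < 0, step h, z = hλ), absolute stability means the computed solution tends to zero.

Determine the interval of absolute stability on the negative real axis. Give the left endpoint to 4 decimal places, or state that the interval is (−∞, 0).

Test eqn y'=λy, z=hλ:
  y_{n+1} = y_n + z·[3/5·y_n + 2/5·y_{n+1}] ⇒ (1 − 2/5z)y_{n+1} = (1 + 3/5z)y_n
  R(z) = (1 + 3/5z)/(1 − 2/5z).

Boundary: |R(x)|=1, x<0.
x=-0.41: |R|=0.6478
R=−1: 1+3/5x = −1+2/5x ⇒ -1/5x=2 ⇒ x=2/(-1/5)=-10.0000
Confirm numerically:
  x=-6.912: |R|=0.83595 <1
  x=-6.593: |R|=0.81266 <1
  x=-5.232: |R|=0.69167 <1
  x=-10.184: |R|=1.00725 >1
  x=-10.076: |R|=1.00302 >1
So |R|<1 on (-10.0000, 0).

(-10.0000, 0).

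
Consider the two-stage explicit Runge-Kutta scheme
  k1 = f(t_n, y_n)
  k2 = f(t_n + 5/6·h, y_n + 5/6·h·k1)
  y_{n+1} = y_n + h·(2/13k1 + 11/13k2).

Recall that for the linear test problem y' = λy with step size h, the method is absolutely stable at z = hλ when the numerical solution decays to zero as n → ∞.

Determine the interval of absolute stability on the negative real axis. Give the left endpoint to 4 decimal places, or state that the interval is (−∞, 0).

Set f=λy, z=hλ:
  k1=λy_n ⇒ h·k1=z·y_n;  k2=λ(1+5/6z)y_n ⇒ h·k2=z(1+5/6z)y_n
  y_{n+1}/y_n = 1 + 2/13z + 11/13z(1+5/6z) = 1 + z + 55/78z²
  Hence R(z) = 1 + z + 55/78z².

Need |R(x)|<1, x<0.
x=-0.88: |R|=0.6661
R=1: x+55/78x²=0 ⇒ x=−78/55=-1.4182; min R=1−1/(4·55/78)=0.6455>−1
Confirm numerically:
  x=-1.337: |R|=0.92347 <1
  x=-1.236: |R|=0.84122 <1
  x=-1.022: |R|=0.71450 <1
  x=-0.865: |R|=0.66259 <1
  x=-1.953: |R|=1.73651 >1
  x=-1.892: |R|=1.63212 >1
  x=-1.816: |R|=1.50941 >1
Interval (-1.4182, 0).

z∈(-1.4182,0).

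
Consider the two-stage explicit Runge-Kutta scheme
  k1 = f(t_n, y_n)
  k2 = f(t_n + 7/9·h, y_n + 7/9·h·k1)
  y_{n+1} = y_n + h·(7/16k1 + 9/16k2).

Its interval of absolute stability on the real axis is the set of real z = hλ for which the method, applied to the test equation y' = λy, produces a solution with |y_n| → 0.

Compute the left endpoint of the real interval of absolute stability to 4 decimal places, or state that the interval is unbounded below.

left endpoint -2.2857.

Test eqn y'=λy, z=hλ:
  k1=λy_n ⇒ h·k1=z·y_n;  k2=λ(1+7/9z)y_n ⇒ h·k2=z(1+7/9z)y_n
  y_{n+1}/y_n = 1 + 7/16z + 9/16z(1+7/9z) = 1 + z + 7/16z²
  Hence R(z) = 1 + z + 7/16z².

Find x<0 with |R(x)|<1.
x=-1.31: |R|=0.4408
R=1: x+7/16x²=0 ⇒ x=−16/7=-2.2857; min R=1−1/(4·7/16)=0.4286>−1
Confirm numerically:
  x=-1.988: |R|=0.74106 <1
  x=-1.832: |R|=0.63635 <1
  x=-1.786: |R|=0.60954 <1
  x=-1.651: |R|=0.54154 <1
  x=-2.814: |R|=1.65039 >1
  x=-2.380: |R|=1.09817 >1
  x=-2.324: |R|=1.03893 >1
Stable set (-2.2857, 0).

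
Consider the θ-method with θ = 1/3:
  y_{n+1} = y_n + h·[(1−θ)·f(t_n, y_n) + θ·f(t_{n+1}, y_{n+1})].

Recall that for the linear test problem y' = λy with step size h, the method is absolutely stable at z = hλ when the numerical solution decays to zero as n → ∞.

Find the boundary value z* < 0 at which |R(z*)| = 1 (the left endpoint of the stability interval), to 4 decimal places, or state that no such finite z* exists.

Set f=λy, z=hλ:
  y_{n+1} = y_n + z·[2/3·y_n + 1/3·y_{n+1}] ⇒ (1 − 1/3z)y_{n+1} = (1 + 2/3z)y_n
  R(z) = (1 + 2/3z)/(1 − 1/3z).

Boundary: |R(x)|=1, x<0.
x=-1.33: |R|=0.0785
R=−1: 1+2/3x = −1+1/3x ⇒ -1/3x=2 ⇒ x=2/(-1/3)=-6.0000
Confirm numerically:
  x=-5.181: |R|=0.89989 <1
  x=-3.796: |R|=0.67569 <1
  x=-2.845: |R|=0.46022 <1
  x=-6.594: |R|=1.06191 >1
  x=-6.188: |R|=1.02046 >1
So |R|<1 on (-6.0000, 0).

left endpoint -6.0000.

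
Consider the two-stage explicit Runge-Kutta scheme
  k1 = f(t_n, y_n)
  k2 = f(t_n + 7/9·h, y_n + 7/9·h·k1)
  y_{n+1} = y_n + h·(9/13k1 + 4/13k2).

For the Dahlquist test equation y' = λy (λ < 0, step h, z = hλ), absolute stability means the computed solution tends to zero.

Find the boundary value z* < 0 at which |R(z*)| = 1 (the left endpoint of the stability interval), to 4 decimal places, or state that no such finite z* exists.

z* = -4.1786.

With y'=λy (z=hλ):
  k1=λy_n ⇒ h·k1=z·y_n;  k2=λ(1+7/9z)y_n ⇒ h·k2=z(1+7/9z)y_n
  y_{n+1}/y_n = 1 + 9/13z + 4/13z(1+7/9z) = 1 + z + 28/117z²
  Hence R(z) = 1 + z + 28/117z².

Boundary: |R(x)|=1, x<0.
x=-1.23: |R|=0.1321
R=1: x+28/117x²=0 ⇒ x=−117/28=-4.1786; min R=1−1/(4·28/117)=-0.0446>−1
Confirm numerically:
  x=-3.747: |R|=0.61300 <1
  x=-3.373: |R|=0.34973 <1
  x=-3.259: |R|=0.28280 <1
  x=-4.706: |R|=1.59400 >1
  x=-4.554: |R|=1.40916 >1
  x=-4.410: |R|=1.24425 >1
So |R|<1 on (-4.1786, 0).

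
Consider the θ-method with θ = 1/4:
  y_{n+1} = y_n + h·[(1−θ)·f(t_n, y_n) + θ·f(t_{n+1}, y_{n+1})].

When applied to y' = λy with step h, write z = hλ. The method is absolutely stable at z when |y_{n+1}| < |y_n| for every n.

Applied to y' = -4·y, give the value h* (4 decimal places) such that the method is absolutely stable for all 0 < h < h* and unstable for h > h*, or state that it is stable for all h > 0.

On y'=λy, z=hλ:
  y_{n+1} = y_n + z·[3/4·y_n + 1/4·y_{n+1}] ⇒ (1 − 1/4z)y_{n+1} = (1 + 3/4z)y_n
  so R(z) = (1 + 3/4z)/(1 − 1/4z).

Boundary: |R(x)|=1, x<0.
x=-1.36: |R|=0.0149
R=−1: 1+3/4x = −1+1/4x ⇒ -1/2x=2 ⇒ x=2/(-1/2)=-4.0000
Confirm numerically:
  x=-3.350: |R|=0.82313 <1
  x=-2.429: |R|=0.51128 <1
  x=-1.885: |R|=0.28122 <1
  x=-1.658: |R|=0.17215 <1
  x=-4.258: |R|=1.06248 >1
  x=-4.071: |R|=1.01759 >1
So |R|<1 on (-4.0000, 0).

(-4.0000,0); λ=-4 ⇒ h* = (4)/4 = 1.0000.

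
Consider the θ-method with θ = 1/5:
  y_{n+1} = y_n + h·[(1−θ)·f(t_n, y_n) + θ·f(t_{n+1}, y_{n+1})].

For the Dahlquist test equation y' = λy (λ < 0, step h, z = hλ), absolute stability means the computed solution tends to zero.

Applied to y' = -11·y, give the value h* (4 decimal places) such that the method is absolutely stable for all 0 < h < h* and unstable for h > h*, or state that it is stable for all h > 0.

(-3.3333,0); λ=-11 ⇒ h* = (10/3)/11 = 0.3030.

Set f=λy, z=hλ:
  y_{n+1} = y_n + z·[4/5·y_n + 1/5·y_{n+1}] ⇒ (1 − 1/5z)y_{n+1} = (1 + 4/5z)y_n
  R(z) = (1 + 4/5z)/(1 − 1/5z).

Boundary: |R(x)|=1, x<0.
x=-0.79: |R|=0.3178
R=−1: 1+4/5x = −1+1/5x ⇒ -3/5x=2 ⇒ x=2/(-3/5)=-3.3333
Confirm numerically:
  x=-3.279: |R|=0.98031 <1
  x=-2.446: |R|=0.64249 <1
  x=-1.821: |R|=0.33485 <1
  x=-1.492: |R|=0.14911 <1
  x=-3.533: |R|=1.07020 >1
  x=-3.423: |R|=1.03194 >1
Stable set (-3.3333, 0).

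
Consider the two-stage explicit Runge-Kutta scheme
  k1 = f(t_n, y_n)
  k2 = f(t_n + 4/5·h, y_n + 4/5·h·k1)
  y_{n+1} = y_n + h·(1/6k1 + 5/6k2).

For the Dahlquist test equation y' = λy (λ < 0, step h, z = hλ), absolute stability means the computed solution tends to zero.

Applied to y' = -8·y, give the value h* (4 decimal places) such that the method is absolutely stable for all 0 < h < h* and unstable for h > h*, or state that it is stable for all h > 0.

On y'=λy, z=hλ:
  k1=λy_n ⇒ h·k1=z·y_n;  k2=λ(1+4/5z)y_n ⇒ h·k2=z(1+4/5z)y_n
  y_{n+1}/y_n = 1 + 1/6z + 5/6z(1+4/5z) = 1 + z + 2/3z²
  so R(z) = 1 + z + 2/3z².

Boundary: |R(x)|=1, x<0.
x=-0.37: |R|=0.7213
R=1: x+2/3x²=0 ⇒ x=−3/2=-1.5000; min R=1−1/(4·2/3)=0.6250>−1
Confirm numerically:
  x=-1.434: |R|=0.93690 <1
  x=-1.032: |R|=0.67802 <1
  x=-1.013: |R|=0.67111 <1
  x=-0.667: |R|=0.62959 <1
  x=-1.905: |R|=1.51435 >1
  x=-1.869: |R|=1.45977 >1
  x=-1.698: |R|=1.22414 >1
Interval (-1.5000, 0).

(-1.5000,0); λ=-8 ⇒ h* = (3/2)/8 = 0.1875.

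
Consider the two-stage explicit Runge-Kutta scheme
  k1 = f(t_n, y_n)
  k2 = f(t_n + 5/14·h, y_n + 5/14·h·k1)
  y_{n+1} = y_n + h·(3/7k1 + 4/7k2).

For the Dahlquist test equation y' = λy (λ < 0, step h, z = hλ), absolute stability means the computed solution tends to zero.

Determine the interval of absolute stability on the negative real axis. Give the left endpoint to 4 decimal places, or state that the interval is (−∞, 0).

z∈(-4.9000,0).

Set f=λy, z=hλ:
  k1=λy_n ⇒ h·k1=z·y_n;  k2=λ(1+5/14z)y_n ⇒ h·k2=z(1+5/14z)y_n
  y_{n+1}/y_n = 1 + 3/7z + 4/7z(1+5/14z) = 1 + z + 10/49z²
  Hence R(z) = 1 + z + 10/49z².

Need |R(x)|<1, x<0.
x=-1.35: |R|=0.0219
R=1: x+10/49x²=0 ⇒ x=−49/10=-4.9000; min R=1−1/(4·10/49)=-0.2250>−1
Confirm numerically:
  x=-4.764: |R|=0.86777 <1
  x=-2.804: |R|=0.19943 <1
  x=-2.506: |R|=0.22436 <1
  x=-5.468: |R|=1.63384 >1
  x=-5.433: |R|=1.59098 >1
  x=-4.960: |R|=1.06073 >1
So |R|<1 on (-4.9000, 0).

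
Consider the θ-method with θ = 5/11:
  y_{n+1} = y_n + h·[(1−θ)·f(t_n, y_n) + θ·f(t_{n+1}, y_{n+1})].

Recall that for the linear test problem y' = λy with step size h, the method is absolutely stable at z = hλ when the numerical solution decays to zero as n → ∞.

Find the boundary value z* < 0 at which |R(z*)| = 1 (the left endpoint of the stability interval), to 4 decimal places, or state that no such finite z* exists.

Test eqn y'=λy, z=hλ:
  y_{n+1} = y_n + z·[6/11·y_n + 5/11·y_{n+1}] ⇒ (1 − 5/11z)y_{n+1} = (1 + 6/11z)y_n
  Hence R(z) = (1 + 6/11z)/(1 − 5/11z).

Solve |R(x)|<1 on ℝ⁻.
x=-1.11: |R|=0.2622
R=−1: 1+6/11x = −1+5/11x ⇒ -1/11x=2 ⇒ x=2/(-1/11)=-22.0000
Confirm numerically:
  x=-21.692: |R|=0.99742 <1
  x=-20.591: |R|=0.98764 <1
  x=-14.015: |R|=0.90151 <1
  x=-13.010: |R|=0.88179 <1
  x=-22.165: |R|=1.00135 >1
  x=-22.072: |R|=1.00059 >1
  x=-22.032: |R|=1.00026 >1
Stable set (-22.0000, 0).

left endpoint -22.0000.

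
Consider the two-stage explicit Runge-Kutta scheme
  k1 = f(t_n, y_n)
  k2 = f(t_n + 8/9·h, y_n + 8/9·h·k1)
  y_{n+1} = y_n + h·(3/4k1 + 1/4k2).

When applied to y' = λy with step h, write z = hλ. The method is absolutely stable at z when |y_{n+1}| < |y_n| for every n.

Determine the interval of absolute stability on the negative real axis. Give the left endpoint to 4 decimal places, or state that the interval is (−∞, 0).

(-4.5000, 0).

On y'=λy, z=hλ:
  k1=λy_n ⇒ h·k1=z·y_n;  k2=λ(1+8/9z)y_n ⇒ h·k2=z(1+8/9z)y_n
  y_{n+1}/y_n = 1 + 3/4z + 1/4z(1+8/9z) = 1 + z + 2/9z²
  ⇒ R(z) = 1 + z + 2/9z².

Boundary: |R(x)|=1, x<0.
x=-1.7: |R|=0.0578
R=1: x+2/9x²=0 ⇒ x=−9/2=-4.5000; min R=1−1/(4·2/9)=-0.1250>−1
Confirm numerically:
  x=-3.331: |R|=0.13468 <1
  x=-3.053: |R|=0.01829 <1
  x=-2.402: |R|=0.11987 <1
  x=-1.889: |R|=0.09604 <1
  x=-4.825: |R|=1.34847 >1
  x=-4.775: |R|=1.29181 >1
  x=-4.537: |R|=1.03730 >1
So |R|<1 on (-4.5000, 0).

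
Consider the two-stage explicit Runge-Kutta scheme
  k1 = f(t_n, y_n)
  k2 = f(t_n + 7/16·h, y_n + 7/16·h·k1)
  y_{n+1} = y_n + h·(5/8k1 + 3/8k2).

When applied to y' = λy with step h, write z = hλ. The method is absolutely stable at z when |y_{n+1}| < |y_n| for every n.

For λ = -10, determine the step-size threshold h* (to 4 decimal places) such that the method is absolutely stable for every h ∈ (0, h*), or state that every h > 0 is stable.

With y'=λy (z=hλ):
  k1=λy_n ⇒ h·k1=z·y_n;  k2=λ(1+7/16z)y_n ⇒ h·k2=z(1+7/16z)y_n
  y_{n+1}/y_n = 1 + 5/8z + 3/8z(1+7/16z) = 1 + z + 21/128z²
  R(z) = 1 + z + 21/128z².

Solve |R(x)|<1 on ℝ⁻.
x=-0.94: |R|=0.2050
R=1: x+21/128x²=0 ⇒ x=−128/21=-6.0952; min R=1−1/(4·21/128)=-0.5238>−1
Confirm numerically:
  x=-5.863: |R|=0.77661 <1
  x=-5.735: |R|=0.66105 <1
  x=-4.425: |R|=0.21255 <1
  x=-4.168: |R|=0.31787 <1
  x=-6.443: |R|=1.36760 >1
  x=-6.246: |R|=1.15449 >1
So |R|<1 on (-6.0952, 0).

(-6.0952,0); λ=-10 ⇒ h* = (128/21)/10 = 0.6095.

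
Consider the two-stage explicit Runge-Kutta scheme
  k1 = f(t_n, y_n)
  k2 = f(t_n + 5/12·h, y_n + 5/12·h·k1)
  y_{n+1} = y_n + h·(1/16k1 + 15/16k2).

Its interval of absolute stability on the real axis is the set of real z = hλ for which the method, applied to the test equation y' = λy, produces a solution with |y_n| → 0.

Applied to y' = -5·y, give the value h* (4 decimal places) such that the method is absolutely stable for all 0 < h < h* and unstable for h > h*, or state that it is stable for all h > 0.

With y'=λy (z=hλ):
  k1=λy_n ⇒ h·k1=z·y_n;  k2=λ(1+5/12z)y_n ⇒ h·k2=z(1+5/12z)y_n
  y_{n+1}/y_n = 1 + 1/16z + 15/16z(1+5/12z) = 1 + z + 25/64z²
  ⇒ R(z) = 1 + z + 25/64z².

Need |R(x)|<1, x<0.
x=-0.93: |R|=0.4079
R=1: x+25/64x²=0 ⇒ x=−64/25=-2.5600; min R=1−1/(4·25/64)=0.3600>−1
Confirm numerically:
  x=-2.463: |R|=0.90668 <1
  x=-1.685: |R|=0.42407 <1
  x=-1.633: |R|=0.40868 <1
  x=-1.043: |R|=0.38194 <1
  x=-3.086: |R|=1.63408 >1
  x=-3.022: |R|=1.54538 >1
Stable set (-2.5600, 0).

(-2.5600,0); λ=-5 ⇒ h* = (64/25)/5 = 0.5120.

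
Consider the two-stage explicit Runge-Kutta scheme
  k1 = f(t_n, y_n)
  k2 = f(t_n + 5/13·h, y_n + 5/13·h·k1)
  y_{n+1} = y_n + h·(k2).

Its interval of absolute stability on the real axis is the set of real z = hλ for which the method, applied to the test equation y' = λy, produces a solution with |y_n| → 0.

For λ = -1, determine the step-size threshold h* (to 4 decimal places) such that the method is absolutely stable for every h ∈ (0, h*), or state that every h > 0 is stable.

(-2.6000,0); λ=-1 ⇒ h* = (13/5)/1 = 2.6000.

Test eqn y'=λy, z=hλ:
  k1=λy_n ⇒ h·k1=z·y_n;  k2=λ(1+5/13z)y_n ⇒ h·k2=z(1+5/13z)y_n
  y_{n+1}/y_n = 1 + z(1+5/13z) = 1 + z + 5/13z²
  so R(z) = 1 + z + 5/13z².

Find x<0 with |R(x)|<1.
x=-1.2: |R|=0.3538
R=1: x+5/13x²=0 ⇒ x=−13/5=-2.6000; min R=1−1/(4·5/13)=0.3500>−1
Confirm numerically:
  x=-2.428: |R|=0.83938 <1
  x=-1.730: |R|=0.42112 <1
  x=-1.617: |R|=0.38865 <1
  x=-1.475: |R|=0.36178 <1
  x=-2.923: |R|=1.36313 >1
  x=-2.747: |R|=1.15531 >1
So |R|<1 on (-2.6000, 0).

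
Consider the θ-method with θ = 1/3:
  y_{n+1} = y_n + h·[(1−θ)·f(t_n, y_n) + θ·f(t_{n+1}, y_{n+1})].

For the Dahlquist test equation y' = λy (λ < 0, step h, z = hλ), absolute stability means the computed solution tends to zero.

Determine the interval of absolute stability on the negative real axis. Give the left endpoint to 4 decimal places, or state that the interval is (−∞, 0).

On y'=λy, z=hλ:
  y_{n+1} = y_n + z·[2/3·y_n + 1/3·y_{n+1}] ⇒ (1 − 1/3z)y_{n+1} = (1 + 2/3z)y_n
  R(z) = (1 + 2/3z)/(1 − 1/3z).

Solve |R(x)|<1 on ℝ⁻.
x=-1.22: |R|=0.1327
R=−1: 1+2/3x = −1+1/3x ⇒ -1/3x=2 ⇒ x=2/(-1/3)=-6.0000
Confirm numerically:
  x=-5.915: |R|=0.99047 <1
  x=-4.915: |R|=0.86292 <1
  x=-3.845: |R|=0.68517 <1
  x=-6.211: |R|=1.02291 >1
  x=-6.192: |R|=1.02089 >1
So |R|<1 on (-6.0000, 0).

z∈(-6.0000,0).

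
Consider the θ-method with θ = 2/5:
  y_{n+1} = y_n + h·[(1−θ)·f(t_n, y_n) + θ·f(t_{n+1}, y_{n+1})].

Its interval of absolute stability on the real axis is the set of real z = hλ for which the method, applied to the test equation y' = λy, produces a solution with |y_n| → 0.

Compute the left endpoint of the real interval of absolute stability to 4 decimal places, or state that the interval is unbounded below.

On y'=λy, z=hλ:
  y_{n+1} = y_n + z·[3/5·y_n + 2/5·y_{n+1}] ⇒ (1 − 2/5z)y_{n+1} = (1 + 3/5z)y_n
  so R(z) = (1 + 3/5z)/(1 − 2/5z).

Boundary: |R(x)|=1, x<0.
x=-0.88: |R|=0.3491
R=−1: 1+3/5x = −1+2/5x ⇒ -1/5x=2 ⇒ x=2/(-1/5)=-10.0000
Confirm numerically:
  x=-7.048: |R|=0.84541 <1
  x=-7.023: |R|=0.84369 <1
  x=-5.859: |R|=0.75230 <1
  x=-4.499: |R|=0.60702 <1
  x=-10.388: |R|=1.01505 >1
  x=-10.246: |R|=1.00965 >1
So |R|<1 on (-10.0000, 0).

z* = -10.0000.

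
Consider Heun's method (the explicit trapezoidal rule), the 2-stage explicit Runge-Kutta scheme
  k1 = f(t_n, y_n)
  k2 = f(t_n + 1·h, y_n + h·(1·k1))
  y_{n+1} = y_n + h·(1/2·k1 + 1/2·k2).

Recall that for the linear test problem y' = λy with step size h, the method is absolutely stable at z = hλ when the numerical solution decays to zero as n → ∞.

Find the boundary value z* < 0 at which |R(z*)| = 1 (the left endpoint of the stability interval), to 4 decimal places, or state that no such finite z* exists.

z* = -2.0000.

With y'=λy (z=hλ):
  order 2, 2-stage ⇒ R(z)=1+z+z^2/2
  (e.g. R(-0.48)=0.63520, |R|=0.63520)

Find x<0 with |R(x)|<1.
x=-0.48: |R|=0.6352
|R(-2.28)|=1.3192 |R(-1.46)|=0.6058 |R(-0.6)|=0.5800
Bisect:
  x_lo=-2.7756 |R|=2.0763  x_hi=-0.3590 |R|=0.7054
  mid=-1.56727 |R|=0.66090 →hi
  mid=-2.17141 |R|=1.18610 →lo
  mid=-1.86934 |R|=0.87788 →hi
  mid=-2.02037 |R|=1.02058 →lo
  mid=-1.94486 |R|=0.94638 →hi
  mid=-1.98262 |R|=0.98277 →hi
  mid=-2.00149 |R|=1.00150 →lo
  mid=-1.99206 |R|=0.99209 →hi
  ...
  [-2.00002,-1.99987] ⇒ x*=-2.0000
So |R|<1 on (-2.0000, 0).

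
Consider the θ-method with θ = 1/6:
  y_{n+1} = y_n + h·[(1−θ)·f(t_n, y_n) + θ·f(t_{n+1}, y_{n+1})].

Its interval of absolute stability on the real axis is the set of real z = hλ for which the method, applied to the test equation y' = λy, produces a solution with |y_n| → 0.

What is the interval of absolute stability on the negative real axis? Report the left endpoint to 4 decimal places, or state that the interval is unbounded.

With y'=λy (z=hλ):
  y_{n+1} = y_n + z·[5/6·y_n + 1/6·y_{n+1}] ⇒ (1 − 1/6z)y_{n+1} = (1 + 5/6z)y_n
  so R(z) = (1 + 5/6z)/(1 − 1/6z).

Solve |R(x)|<1 on ℝ⁻.
x=-1.19: |R|=0.0070
R=−1: 1+5/6x = −1+1/6x ⇒ -2/3x=2 ⇒ x=2/(-2/3)=-3.0000
Confirm numerically:
  x=-2.814: |R|=0.91559 <1
  x=-2.425: |R|=0.72700 <1
  x=-2.372: |R|=0.69995 <1
  x=-1.901: |R|=0.44361 <1
  x=-3.583: |R|=1.24335 >1
  x=-3.570: |R|=1.23824 >1
  x=-3.380: |R|=1.16205 >1
Stable set (-3.0000, 0).

z∈(-3.0000,0).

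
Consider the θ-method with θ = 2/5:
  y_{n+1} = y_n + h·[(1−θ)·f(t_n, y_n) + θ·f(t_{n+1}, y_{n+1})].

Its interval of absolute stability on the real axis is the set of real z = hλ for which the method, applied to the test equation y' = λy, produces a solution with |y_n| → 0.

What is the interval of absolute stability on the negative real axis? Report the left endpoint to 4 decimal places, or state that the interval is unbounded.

z∈(-10.0000,0).

On y'=λy, z=hλ:
  y_{n+1} = y_n + z·[3/5·y_n + 2/5·y_{n+1}] ⇒ (1 − 2/5z)y_{n+1} = (1 + 3/5z)y_n
  R(z) = (1 + 3/5z)/(1 − 2/5z).

Find x<0 with |R(x)|<1.
x=-1.55: |R|=0.0432
R=−1: 1+3/5x = −1+2/5x ⇒ -1/5x=2 ⇒ x=2/(-1/5)=-10.0000
Confirm numerically:
  x=-9.150: |R|=0.96352 <1
  x=-7.905: |R|=0.89933 <1
  x=-5.660: |R|=0.73407 <1
  x=-10.438: |R|=1.01693 >1
  x=-10.228: |R|=1.00896 >1
Stable set (-10.0000, 0).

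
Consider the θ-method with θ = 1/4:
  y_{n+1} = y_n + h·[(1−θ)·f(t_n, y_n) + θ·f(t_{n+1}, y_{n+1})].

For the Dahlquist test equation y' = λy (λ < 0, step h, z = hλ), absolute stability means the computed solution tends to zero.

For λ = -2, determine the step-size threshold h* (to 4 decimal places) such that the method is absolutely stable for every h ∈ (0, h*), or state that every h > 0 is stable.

With y'=λy (z=hλ):
  y_{n+1} = y_n + z·[3/4·y_n + 1/4·y_{n+1}] ⇒ (1 − 1/4z)y_{n+1} = (1 + 3/4z)y_n
  R(z) = (1 + 3/4z)/(1 − 1/4z).

Need |R(x)|<1, x<0.
x=-1.2: |R|=0.0769
R=−1: 1+3/4x = −1+1/4x ⇒ -1/2x=2 ⇒ x=2/(-1/2)=-4.0000
Confirm numerically:
  x=-3.120: |R|=0.75281 <1
  x=-2.215: |R|=0.42558 <1
  x=-2.171: |R|=0.40723 <1
  x=-4.544: |R|=1.12734 >1
  x=-4.444: |R|=1.10516 >1
Interval (-4.0000, 0).

(-4.0000,0); λ=-2 ⇒ h* = (4)/2 = 2.0000.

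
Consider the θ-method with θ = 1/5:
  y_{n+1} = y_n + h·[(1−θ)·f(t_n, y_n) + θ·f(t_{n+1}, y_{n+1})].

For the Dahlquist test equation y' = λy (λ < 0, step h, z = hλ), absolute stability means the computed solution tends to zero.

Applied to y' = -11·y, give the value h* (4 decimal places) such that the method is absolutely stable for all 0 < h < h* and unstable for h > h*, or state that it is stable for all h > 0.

(-3.3333,0); λ=-11 ⇒ h* = (10/3)/11 = 0.3030.

With y'=λy (z=hλ):
  y_{n+1} = y_n + z·[4/5·y_n + 1/5·y_{n+1}] ⇒ (1 − 1/5z)y_{n+1} = (1 + 4/5z)y_n
  ⇒ R(z) = (1 + 4/5z)/(1 − 1/5z).

Find x<0 with |R(x)|<1.
x=-1.39: |R|=0.0876
R=−1: 1+4/5x = −1+1/5x ⇒ -3/5x=2 ⇒ x=2/(-3/5)=-3.3333
Confirm numerically:
  x=-3.176: |R|=0.94227 <1
  x=-3.173: |R|=0.94115 <1
  x=-2.363: |R|=0.60464 <1
  x=-2.018: |R|=0.43773 <1
  x=-3.506: |R|=1.06090 >1
  x=-3.499: |R|=1.05848 >1
  x=-3.445: |R|=1.03967 >1
So |R|<1 on (-3.3333, 0).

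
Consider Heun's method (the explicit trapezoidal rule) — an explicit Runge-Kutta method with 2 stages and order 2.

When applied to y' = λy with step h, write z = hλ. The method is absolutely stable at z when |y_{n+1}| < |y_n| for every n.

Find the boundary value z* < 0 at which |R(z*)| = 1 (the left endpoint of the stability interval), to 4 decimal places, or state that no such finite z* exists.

z* = -2.0000.

Test eqn y'=λy, z=hλ:
  order 2, 2-stage ⇒ R(z)=1+z+z^2/2
  (e.g. R(-0.97)=0.50045, |R|=0.50045)

Solve |R(x)|<1 on ℝ⁻.
x=-0.97: |R|=0.5005
|R(-2.24)|=1.2688 |R(-1.53)|=0.6404 |R(-0.52)|=0.6152
Bisect:
  x_lo=-2.4921 |R|=1.6131  x_hi=-0.2706 |R|=0.7660
  mid=-1.38133 |R|=0.57271 →hi
  mid=-1.93671 |R|=0.93871 →hi
  mid=-2.21439 |R|=1.23737 →lo
  mid=-2.07555 |R|=1.07840 →lo
  mid=-2.00613 |R|=1.00615 →lo
  mid=-1.97142 |R|=0.97183 →hi
  mid=-1.98877 |R|=0.98884 →hi
  ...
  [-2.00003,-1.99989] ⇒ x*=-2.0000
Stable set (-2.0000, 0).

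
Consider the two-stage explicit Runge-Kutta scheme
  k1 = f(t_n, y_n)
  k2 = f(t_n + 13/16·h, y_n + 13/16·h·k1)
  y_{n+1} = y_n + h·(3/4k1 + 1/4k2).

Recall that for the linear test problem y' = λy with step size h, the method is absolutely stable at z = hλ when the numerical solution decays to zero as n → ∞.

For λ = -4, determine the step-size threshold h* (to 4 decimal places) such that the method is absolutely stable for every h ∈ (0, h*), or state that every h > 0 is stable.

(-4.9231,0); λ=-4 ⇒ h* = (64/13)/4 = 1.2308.

On y'=λy, z=hλ:
  k1=λy_n ⇒ h·k1=z·y_n;  k2=λ(1+13/16z)y_n ⇒ h·k2=z(1+13/16z)y_n
  y_{n+1}/y_n = 1 + 3/4z + 1/4z(1+13/16z) = 1 + z + 13/64z²
  so R(z) = 1 + z + 13/64z².

Need |R(x)|<1, x<0.
x=-0.33: |R|=0.6921
R=1: x+13/64x²=0 ⇒ x=−64/13=-4.9231; min R=1−1/(4·13/64)=-0.2308>−1
Confirm numerically:
  x=-4.696: |R|=0.78340 <1
  x=-4.659: |R|=0.75009 <1
  x=-3.803: |R|=0.13476 <1
  x=-2.101: |R|=0.20437 <1
  x=-5.060: |R|=1.14073 >1
  x=-4.998: |R|=1.07606 >1
  x=-4.970: |R|=1.04737 >1
Interval (-4.9231, 0).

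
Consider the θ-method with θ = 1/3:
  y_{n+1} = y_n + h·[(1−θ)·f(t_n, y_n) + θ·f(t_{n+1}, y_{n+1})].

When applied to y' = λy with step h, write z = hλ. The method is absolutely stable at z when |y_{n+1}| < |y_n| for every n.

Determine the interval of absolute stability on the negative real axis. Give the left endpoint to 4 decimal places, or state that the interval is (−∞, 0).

Test eqn y'=λy, z=hλ:
  y_{n+1} = y_n + z·[2/3·y_n + 1/3·y_{n+1}] ⇒ (1 − 1/3z)y_{n+1} = (1 + 2/3z)y_n
  ⇒ R(z) = (1 + 2/3z)/(1 − 1/3z).

Need |R(x)|<1, x<0.
x=-1.46: |R|=0.0179
R=−1: 1+2/3x = −1+1/3x ⇒ -1/3x=2 ⇒ x=2/(-1/3)=-6.0000
Confirm numerically:
  x=-5.369: |R|=0.92460 <1
  x=-4.335: |R|=0.77301 <1
  x=-4.263: |R|=0.76084 <1
  x=-6.299: |R|=1.03215 >1
  x=-6.079: |R|=1.00870 >1
So |R|<1 on (-6.0000, 0).

z∈(-6.0000,0).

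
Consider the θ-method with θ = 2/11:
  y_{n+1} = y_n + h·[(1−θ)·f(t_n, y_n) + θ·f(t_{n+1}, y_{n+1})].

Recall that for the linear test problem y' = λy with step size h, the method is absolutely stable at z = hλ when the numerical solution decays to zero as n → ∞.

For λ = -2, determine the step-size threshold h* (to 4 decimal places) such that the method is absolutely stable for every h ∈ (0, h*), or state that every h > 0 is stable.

Set f=λy, z=hλ:
  y_{n+1} = y_n + z·[9/11·y_n + 2/11·y_{n+1}] ⇒ (1 − 2/11z)y_{n+1} = (1 + 9/11z)y_n
  so R(z) = (1 + 9/11z)/(1 − 2/11z).

Find x<0 with |R(x)|<1.
x=-1.65: |R|=0.2692
R=−1: 1+9/11x = −1+2/11x ⇒ -7/11x=2 ⇒ x=2/(-7/11)=-3.1429
Confirm numerically:
  x=-3.058: |R|=0.96530 <1
  x=-2.984: |R|=0.93446 <1
  x=-2.527: |R|=0.73147 <1
  x=-3.579: |R|=1.16814 >1
  x=-3.288: |R|=1.05781 >1
  x=-3.194: |R|=1.02059 >1
Stable set (-3.1429, 0).

(-3.1429,0); λ=-2 ⇒ h* = (22/7)/2 = 1.5714.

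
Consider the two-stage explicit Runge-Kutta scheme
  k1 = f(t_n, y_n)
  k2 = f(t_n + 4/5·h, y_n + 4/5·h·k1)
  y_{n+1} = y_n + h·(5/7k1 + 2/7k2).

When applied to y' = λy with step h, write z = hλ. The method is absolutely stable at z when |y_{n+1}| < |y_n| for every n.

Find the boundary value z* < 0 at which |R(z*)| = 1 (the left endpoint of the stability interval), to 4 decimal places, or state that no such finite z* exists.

z* = -4.3750.

Set f=λy, z=hλ:
  k1=λy_n ⇒ h·k1=z·y_n;  k2=λ(1+4/5z)y_n ⇒ h·k2=z(1+4/5z)y_n
  y_{n+1}/y_n = 1 + 5/7z + 2/7z(1+4/5z) = 1 + z + 8/35z²
  so R(z) = 1 + z + 8/35z².

Boundary: |R(x)|=1, x<0.
x=-0.5: |R|=0.5571
R=1: x+8/35x²=0 ⇒ x=−35/8=-4.3750; min R=1−1/(4·8/35)=-0.0938>−1
Confirm numerically:
  x=-3.427: |R|=0.25742 <1
  x=-3.361: |R|=0.22102 <1
  x=-2.931: |R|=0.03260 <1
  x=-4.732: |R|=1.38613 >1
  x=-4.479: |R|=1.10647 >1
So |R|<1 on (-4.3750, 0).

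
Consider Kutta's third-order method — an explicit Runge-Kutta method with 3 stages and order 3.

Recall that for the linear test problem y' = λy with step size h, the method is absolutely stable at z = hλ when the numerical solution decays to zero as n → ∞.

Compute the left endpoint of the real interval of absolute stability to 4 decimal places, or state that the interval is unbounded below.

On y'=λy, z=hλ:
  order 3, 3-stage ⇒ R(z)=1+z+z^2/2+z^3/6
  (e.g. R(-1.09)=0.28821, |R|=0.28821)

Solve |R(x)|<1 on ℝ⁻.
x=-1.09: |R|=0.2882
|R(-2.23)|=0.5918 |R(-1.1)|=0.2832 |R(-0.5)|=0.6042
Bisect:
  x_lo=-3.3209 |R|=2.9109  x_hi=-0.2236 |R|=0.7995
  mid=-1.77228 |R|=0.12958 →hi
  mid=-2.54661 |R|=1.05656 →lo
  mid=-2.15945 |R|=0.50617 →hi
  mid=-2.35303 |R|=0.75601 →hi
  mid=-2.44982 |R|=0.89950 →hi
  mid=-2.49822 |R|=0.97628 →hi
  mid=-2.52242 |R|=1.01597 →lo
  mid=-2.51032 |R|=0.99601 →hi
  mid=-2.51637 |R|=1.00597 →lo
  ...
  [-2.51278,-2.51259] ⇒ x*=-2.5127
Stable set (-2.5127, 0).

left endpoint -2.5127.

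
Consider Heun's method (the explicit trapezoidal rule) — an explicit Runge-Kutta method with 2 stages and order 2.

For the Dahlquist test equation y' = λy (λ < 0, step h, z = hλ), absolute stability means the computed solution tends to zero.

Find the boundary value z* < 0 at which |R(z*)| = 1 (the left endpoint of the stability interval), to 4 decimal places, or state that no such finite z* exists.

z* = -2.0000.

Test eqn y'=λy, z=hλ:
  order 2, 2-stage ⇒ R(z)=1+z+z^2/2
  (e.g. R(-0.47)=0.64045, |R|=0.64045)

Find x<0 with |R(x)|<1.
x=-0.47: |R|=0.6404
|R(-1.6)|=0.6800 |R(-1.57)|=0.6624 |R(-1.36)|=0.5648
Bisect:
  x_lo=-2.5185 |R|=1.6529  x_hi=-0.0955 |R|=0.9090
  mid=-1.30701 |R|=0.54713 →hi
  mid=-1.91274 |R|=0.91654 →hi
  mid=-2.21560 |R|=1.23884 →lo
  mid=-2.06417 |R|=1.06623 →lo
  mid=-1.98845 |R|=0.98852 →hi
  mid=-2.02631 |R|=1.02666 →lo
  mid=-2.00738 |R|=1.00741 →lo
  ...
  [-2.00014,-1.99999] ⇒ x*=-2.0000
Stable set (-2.0000, 0).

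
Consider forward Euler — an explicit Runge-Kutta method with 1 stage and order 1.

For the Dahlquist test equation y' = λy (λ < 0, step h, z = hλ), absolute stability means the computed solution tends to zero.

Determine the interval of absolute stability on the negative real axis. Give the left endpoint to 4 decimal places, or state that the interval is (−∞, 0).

Test eqn y'=λy, z=hλ:
  order 1, 1-stage ⇒ R(z)=1+z
  (e.g. R(-0.36)=0.64000, |R|=0.64000)

Solve |R(x)|<1 on ℝ⁻.
x=-0.36: |R|=0.6400
|R(-1.86)|=0.8600 |R(-1.76)|=0.7600 |R(-1.63)|=0.6300
Bisect:
  x_lo=-2.4884 |R|=1.4884  x_hi=-0.1699 |R|=0.8301
  mid=-1.32914 |R|=0.32914 →hi
  mid=-1.90878 |R|=0.90878 →hi
  mid=-2.19860 |R|=1.19860 →lo
  mid=-2.05369 |R|=1.05369 →lo
  mid=-1.98124 |R|=0.98124 →hi
  mid=-2.01747 |R|=1.01747 →lo
  mid=-1.99935 |R|=0.99935 →hi
  mid=-2.00841 |R|=1.00841 →lo
  ...
  [-2.00006,-1.99992] ⇒ x*=-2.0000
Interval (-2.0000, 0).

z∈(-2.0000,0).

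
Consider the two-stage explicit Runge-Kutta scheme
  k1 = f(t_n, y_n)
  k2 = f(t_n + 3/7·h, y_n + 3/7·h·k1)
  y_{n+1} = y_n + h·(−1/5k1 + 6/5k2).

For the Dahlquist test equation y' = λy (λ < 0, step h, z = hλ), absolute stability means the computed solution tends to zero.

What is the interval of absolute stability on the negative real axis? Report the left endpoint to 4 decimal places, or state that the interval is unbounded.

z∈(-1.9444,0).

On y'=λy, z=hλ:
  k1=λy_n ⇒ h·k1=z·y_n;  k2=λ(1+3/7z)y_n ⇒ h·k2=z(1+3/7z)y_n
  y_{n+1}/y_n = 1 − 1/5z + 6/5z(1+3/7z) = 1 + z + 18/35z²
  R(z) = 1 + z + 18/35z².

Find x<0 with |R(x)|<1.
x=-0.93: |R|=0.5148
R=1: x+18/35x²=0 ⇒ x=−35/18=-1.9444; min R=1−1/(4·18/35)=0.5139>−1
Confirm numerically:
  x=-1.440: |R|=0.62642 <1
  x=-0.947: |R|=0.51422 <1
  x=-0.785: |R|=0.53192 <1
  x=-2.489: |R|=1.69706 >1
  x=-1.977: |R|=1.03310 >1
Stable set (-1.9444, 0).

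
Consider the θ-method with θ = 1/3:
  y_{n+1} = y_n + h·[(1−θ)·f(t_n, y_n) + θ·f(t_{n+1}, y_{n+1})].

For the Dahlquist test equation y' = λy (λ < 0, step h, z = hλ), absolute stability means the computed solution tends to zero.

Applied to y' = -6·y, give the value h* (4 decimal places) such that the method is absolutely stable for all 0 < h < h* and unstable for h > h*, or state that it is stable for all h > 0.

With y'=λy (z=hλ):
  y_{n+1} = y_n + z·[2/3·y_n + 1/3·y_{n+1}] ⇒ (1 − 1/3z)y_{n+1} = (1 + 2/3z)y_n
  R(z) = (1 + 2/3z)/(1 − 1/3z).

Solve |R(x)|<1 on ℝ⁻.
x=-1.77: |R|=0.1132
R=−1: 1+2/3x = −1+1/3x ⇒ -1/3x=2 ⇒ x=2/(-1/3)=-6.0000
Confirm numerically:
  x=-5.701: |R|=0.96564 <1
  x=-5.619: |R|=0.95580 <1
  x=-4.584: |R|=0.81329 <1
  x=-3.625: |R|=0.64151 <1
  x=-6.541: |R|=1.05670 >1
  x=-6.276: |R|=1.02975 >1
  x=-6.052: |R|=1.00574 >1
So |R|<1 on (-6.0000, 0).

(-6.0000,0); λ=-6 ⇒ h* = (6)/6 = 1.0000.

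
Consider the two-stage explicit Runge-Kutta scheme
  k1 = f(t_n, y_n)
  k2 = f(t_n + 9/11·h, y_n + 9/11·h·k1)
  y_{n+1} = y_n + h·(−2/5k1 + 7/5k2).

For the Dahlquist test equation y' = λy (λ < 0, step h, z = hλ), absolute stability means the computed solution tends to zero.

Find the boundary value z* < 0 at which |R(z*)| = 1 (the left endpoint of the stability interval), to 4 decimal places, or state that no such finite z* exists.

left endpoint -0.8730.

With y'=λy (z=hλ):
  k1=λy_n ⇒ h·k1=z·y_n;  k2=λ(1+9/11z)y_n ⇒ h·k2=z(1+9/11z)y_n
  y_{n+1}/y_n = 1 − 2/5z + 7/5z(1+9/11z) = 1 + z + 63/55z²
  ⇒ R(z) = 1 + z + 63/55z².

Find x<0 with |R(x)|<1.
x=-1.1: |R|=1.2860
R=1: x+63/55x²=0 ⇒ x=−55/63=-0.8730; min R=1−1/(4·63/55)=0.7817>−1
Confirm numerically:
  x=-0.796: |R|=0.92978 <1
  x=-0.702: |R|=0.86248 <1
  x=-0.533: |R|=0.79241 <1
  x=-1.301: |R|=1.63780 >1
  x=-1.264: |R|=1.56609 >1
  x=-1.258: |R|=1.55476 >1
Stable set (-0.8730, 0).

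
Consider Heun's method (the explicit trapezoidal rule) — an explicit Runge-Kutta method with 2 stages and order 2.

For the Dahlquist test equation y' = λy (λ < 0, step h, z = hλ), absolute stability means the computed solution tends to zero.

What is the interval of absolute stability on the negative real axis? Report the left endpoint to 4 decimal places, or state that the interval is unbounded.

With y'=λy (z=hλ):
  order 2, 2-stage ⇒ R(z)=1+z+z^2/2
  (e.g. R(-0.94)=0.50180, |R|=0.50180)

Solve |R(x)|<1 on ℝ⁻.
x=-0.94: |R|=0.5018
|R(-1.64)|=0.7048 |R(-1.32)|=0.5512 |R(-0.81)|=0.5181
Bisect:
  x_lo=-2.7429 |R|=2.0189  x_hi=-0.0867 |R|=0.9171
  mid=-1.41479 |R|=0.58603 →hi
  mid=-2.07885 |R|=1.08196 →lo
  mid=-1.74682 |R|=0.77887 →hi
  mid=-1.91283 |R|=0.91663 →hi
  mid=-1.99584 |R|=0.99585 →hi
  mid=-2.03735 |R|=1.03804 →lo
  mid=-2.01659 |R|=1.01673 →lo
  mid=-2.00622 |R|=1.00624 →lo
  mid=-2.00103 |R|=1.00103 →lo
  ...
  [-2.00006,-1.99989] ⇒ x*=-2.0000
Stable set (-2.0000, 0).

z∈(-2.0000,0).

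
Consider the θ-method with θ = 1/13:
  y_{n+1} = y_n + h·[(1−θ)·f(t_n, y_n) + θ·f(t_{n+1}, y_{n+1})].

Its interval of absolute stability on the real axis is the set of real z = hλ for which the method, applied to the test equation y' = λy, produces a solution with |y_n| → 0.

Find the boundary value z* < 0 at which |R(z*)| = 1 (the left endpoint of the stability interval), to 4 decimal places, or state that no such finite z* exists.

z* = -2.3636.

With y'=λy (z=hλ):
  y_{n+1} = y_n + z·[12/13·y_n + 1/13·y_{n+1}] ⇒ (1 − 1/13z)y_{n+1} = (1 + 12/13z)y_n
  Hence R(z) = (1 + 12/13z)/(1 − 1/13z).

Need |R(x)|<1, x<0.
x=-1.75: |R|=0.5424
R=−1: 1+12/13x = −1+1/13x ⇒ -11/13x=2 ⇒ x=2/(-11/13)=-2.3636
Confirm numerically:
  x=-2.139: |R|=0.83678 <1
  x=-1.893: |R|=0.65239 <1
  x=-1.569: |R|=0.40003 <1
  x=-2.659: |R|=1.20748 >1
  x=-2.527: |R|=1.11573 >1
  x=-2.420: |R|=1.04021 >1
So |R|<1 on (-2.3636, 0).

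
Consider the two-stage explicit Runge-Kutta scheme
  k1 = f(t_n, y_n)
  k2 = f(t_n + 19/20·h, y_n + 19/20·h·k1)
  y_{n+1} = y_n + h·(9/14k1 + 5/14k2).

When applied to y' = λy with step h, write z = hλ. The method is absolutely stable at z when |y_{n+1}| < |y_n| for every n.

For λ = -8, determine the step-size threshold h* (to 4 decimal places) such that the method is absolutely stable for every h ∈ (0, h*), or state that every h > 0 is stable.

Set f=λy, z=hλ:
  k1=λy_n ⇒ h·k1=z·y_n;  k2=λ(1+19/20z)y_n ⇒ h·k2=z(1+19/20z)y_n
  y_{n+1}/y_n = 1 + 9/14z + 5/14z(1+19/20z) = 1 + z + 19/56z²
  ⇒ R(z) = 1 + z + 19/56z².

Solve |R(x)|<1 on ℝ⁻.
x=-1.24: |R|=0.2817
R=1: x+19/56x²=0 ⇒ x=−56/19=-2.9474; min R=1−1/(4·19/56)=0.2632>−1
Confirm numerically:
  x=-2.804: |R|=0.86361 <1
  x=-2.751: |R|=0.81671 <1
  x=-2.566: |R|=0.66798 <1
  x=-2.454: |R|=0.58922 <1
  x=-3.367: |R|=1.47938 >1
  x=-3.083: |R|=1.14187 >1
Stable set (-2.9474, 0).

(-2.9474,0); λ=-8 ⇒ h* = (56/19)/8 = 0.3684.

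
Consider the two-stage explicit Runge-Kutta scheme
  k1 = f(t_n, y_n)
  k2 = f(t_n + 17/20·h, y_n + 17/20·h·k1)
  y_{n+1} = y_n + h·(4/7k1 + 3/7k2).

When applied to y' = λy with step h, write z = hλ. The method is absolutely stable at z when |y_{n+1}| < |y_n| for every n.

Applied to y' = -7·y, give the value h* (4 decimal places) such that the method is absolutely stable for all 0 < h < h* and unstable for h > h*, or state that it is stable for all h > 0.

Set f=λy, z=hλ:
  k1=λy_n ⇒ h·k1=z·y_n;  k2=λ(1+17/20z)y_n ⇒ h·k2=z(1+17/20z)y_n
  y_{n+1}/y_n = 1 + 4/7z + 3/7z(1+17/20z) = 1 + z + 51/140z²
  ⇒ R(z) = 1 + z + 51/140z².

Need |R(x)|<1, x<0.
x=-0.56: |R|=0.5542
R=1: x+51/140x²=0 ⇒ x=−140/51=-2.7451; min R=1−1/(4·51/140)=0.3137>−1
Confirm numerically:
  x=-2.351: |R|=0.66248 <1
  x=-2.178: |R|=0.55006 <1
  x=-1.117: |R|=0.33752 <1
  x=-1.114: |R|=0.33808 <1
  x=-2.995: |R|=1.27265 >1
  x=-2.776: |R|=1.03125 >1
So |R|<1 on (-2.7451, 0).

(-2.7451,0); λ=-7 ⇒ h* = (140/51)/7 = 0.3922.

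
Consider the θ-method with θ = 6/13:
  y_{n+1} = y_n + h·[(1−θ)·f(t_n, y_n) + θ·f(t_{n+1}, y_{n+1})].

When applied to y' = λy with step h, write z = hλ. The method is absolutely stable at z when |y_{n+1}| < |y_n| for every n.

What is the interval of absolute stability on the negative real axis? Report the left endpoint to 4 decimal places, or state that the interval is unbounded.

(-26.0000, 0).

With y'=λy (z=hλ):
  y_{n+1} = y_n + z·[7/13·y_n + 6/13·y_{n+1}] ⇒ (1 − 6/13z)y_{n+1} = (1 + 7/13z)y_n
  Hence R(z) = (1 + 7/13z)/(1 − 6/13z).

Find x<0 with |R(x)|<1.
x=-1.59: |R|=0.0830
R=−1: 1+7/13x = −1+6/13x ⇒ -1/13x=2 ⇒ x=2/(-1/13)=-26.0000
Confirm numerically:
  x=-18.851: |R|=0.94331 <1
  x=-14.972: |R|=0.89276 <1
  x=-14.224: |R|=0.88026 <1
  x=-10.703: |R|=0.80190 <1
  x=-26.570: |R|=1.00331 >1
  x=-26.524: |R|=1.00304 >1
  x=-26.036: |R|=1.00021 >1
So |R|<1 on (-26.0000, 0).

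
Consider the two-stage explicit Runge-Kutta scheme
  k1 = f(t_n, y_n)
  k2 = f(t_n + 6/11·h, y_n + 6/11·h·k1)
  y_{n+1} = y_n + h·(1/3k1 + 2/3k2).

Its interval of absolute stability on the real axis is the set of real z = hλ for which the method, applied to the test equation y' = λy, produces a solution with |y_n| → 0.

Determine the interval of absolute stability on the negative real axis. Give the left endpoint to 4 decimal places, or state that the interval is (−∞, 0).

On y'=λy, z=hλ:
  k1=λy_n ⇒ h·k1=z·y_n;  k2=λ(1+6/11z)y_n ⇒ h·k2=z(1+6/11z)y_n
  y_{n+1}/y_n = 1 + 1/3z + 2/3z(1+6/11z) = 1 + z + 4/11z²
  Hence R(z) = 1 + z + 4/11z².

Need |R(x)|<1, x<0.
x=-0.6: |R|=0.5309
R=1: x+4/11x²=0 ⇒ x=−11/4=-2.7500; min R=1−1/(4·4/11)=0.3125>−1
Confirm numerically:
  x=-2.688: |R|=0.93940 <1
  x=-2.453: |R|=0.73508 <1
  x=-2.341: |R|=0.65183 <1
  x=-3.244: |R|=1.58274 >1
  x=-3.154: |R|=1.46335 >1
  x=-3.091: |R|=1.38328 >1
Interval (-2.7500, 0).

(-2.7500, 0).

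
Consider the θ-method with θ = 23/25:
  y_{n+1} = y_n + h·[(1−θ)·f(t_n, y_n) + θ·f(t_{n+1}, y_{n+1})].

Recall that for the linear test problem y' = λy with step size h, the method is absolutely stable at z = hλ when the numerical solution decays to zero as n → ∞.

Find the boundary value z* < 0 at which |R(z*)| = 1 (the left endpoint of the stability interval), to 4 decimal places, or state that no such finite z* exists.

Set f=λy, z=hλ:
  y_{n+1} = y_n + z·[2/25·y_n + 23/25·y_{n+1}] ⇒ (1 − 23/25z)y_{n+1} = (1 + 2/25z)y_n
  Hence R(z) = (1 + 2/25z)/(1 − 23/25z).

Boundary: |R(x)|=1, x<0.
x=-1.65: |R|=0.3447
x=-2: |R|=0.2958
x=-10: |R|=0.0196
x=-100: |R|=0.0753
θ=23/25≥1/2 ⇒ |1+2/25x|<|1−23/25x| ∀x<0 ⇒ stable on all of ℝ⁻.

(−∞, 0) — no finite endpoint.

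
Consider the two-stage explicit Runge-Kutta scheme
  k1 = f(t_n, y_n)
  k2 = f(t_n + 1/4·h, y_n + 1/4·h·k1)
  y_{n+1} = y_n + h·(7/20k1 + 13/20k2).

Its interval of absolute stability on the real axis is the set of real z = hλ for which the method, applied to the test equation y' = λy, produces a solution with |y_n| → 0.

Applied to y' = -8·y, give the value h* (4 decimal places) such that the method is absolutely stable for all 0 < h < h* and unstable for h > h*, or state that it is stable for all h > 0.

(-6.1538,0); λ=-8 ⇒ h* = (80/13)/8 = 0.7692.

On y'=λy, z=hλ:
  k1=λy_n ⇒ h·k1=z·y_n;  k2=λ(1+1/4z)y_n ⇒ h·k2=z(1+1/4z)y_n
  y_{n+1}/y_n = 1 + 7/20z + 13/20z(1+1/4z) = 1 + z + 13/80z²
  so R(z) = 1 + z + 13/80z².

Solve |R(x)|<1 on ℝ⁻.
x=-1.36: |R|=0.0594
R=1: x+13/80x²=0 ⇒ x=−80/13=-6.1538; min R=1−1/(4·13/80)=-0.5385>−1
Confirm numerically:
  x=-5.191: |R|=0.18780 <1
  x=-4.730: |R|=0.09440 <1
  x=-3.674: |R|=0.48053 <1
  x=-3.053: |R|=0.53837 <1
  x=-6.273: |R|=1.12146 >1
  x=-6.203: |R|=1.04955 >1
Stable set (-6.1538, 0).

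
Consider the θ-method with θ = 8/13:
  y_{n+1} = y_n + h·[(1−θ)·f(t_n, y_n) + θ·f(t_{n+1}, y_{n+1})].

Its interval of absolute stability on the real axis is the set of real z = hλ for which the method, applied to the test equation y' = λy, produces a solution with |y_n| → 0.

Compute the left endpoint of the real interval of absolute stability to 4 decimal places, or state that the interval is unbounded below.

interval (−∞, 0).

Test eqn y'=λy, z=hλ:
  y_{n+1} = y_n + z·[5/13·y_n + 8/13·y_{n+1}] ⇒ (1 − 8/13z)y_{n+1} = (1 + 5/13z)y_n
  R(z) = (1 + 5/13z)/(1 − 8/13z).

Boundary: |R(x)|=1, x<0.
x=-0.53: |R|=0.6003
x=-2: |R|=0.1034
x=-10: |R|=0.3978
x=-100: |R|=0.5990
θ=8/13≥1/2 ⇒ |1+5/13x|<|1−8/13x| ∀x<0 ⇒ unbounded interval.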